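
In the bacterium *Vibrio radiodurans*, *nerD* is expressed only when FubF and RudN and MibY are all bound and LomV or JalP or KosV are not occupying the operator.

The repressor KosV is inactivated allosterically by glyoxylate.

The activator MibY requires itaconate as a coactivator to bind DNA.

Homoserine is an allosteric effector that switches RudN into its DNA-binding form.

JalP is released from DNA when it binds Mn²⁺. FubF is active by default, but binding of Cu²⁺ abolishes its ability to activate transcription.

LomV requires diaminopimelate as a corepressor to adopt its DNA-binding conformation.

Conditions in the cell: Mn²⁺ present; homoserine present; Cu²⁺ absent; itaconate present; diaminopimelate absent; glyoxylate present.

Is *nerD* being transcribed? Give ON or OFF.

ON

Cu²⁺ is absent, so FubF is active.
Homoserine is present, so RudN is active.
Diaminopimelate is absent, so LomV is inactive.
Mn²⁺ is present, so JalP is inactive.
Itaconate is present, so MibY is active.
Glyoxylate is present, so KosV is inactive.
No repressor is bound and FubF and RudN and MibY are active, so *nerD* is transcribed.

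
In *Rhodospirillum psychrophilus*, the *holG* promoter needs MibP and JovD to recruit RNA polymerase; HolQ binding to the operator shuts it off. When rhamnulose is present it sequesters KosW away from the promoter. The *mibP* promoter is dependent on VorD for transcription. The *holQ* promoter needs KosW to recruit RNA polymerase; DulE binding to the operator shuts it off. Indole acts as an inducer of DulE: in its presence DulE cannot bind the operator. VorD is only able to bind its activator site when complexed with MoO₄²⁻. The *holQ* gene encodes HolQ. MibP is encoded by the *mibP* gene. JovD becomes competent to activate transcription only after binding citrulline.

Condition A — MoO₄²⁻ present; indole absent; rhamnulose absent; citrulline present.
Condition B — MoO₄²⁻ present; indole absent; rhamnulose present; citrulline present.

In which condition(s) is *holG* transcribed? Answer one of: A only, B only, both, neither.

Condition A:
MoO₄²⁻ is present, so VorD is active.
No repressor is bound and VorD is active, so *mibP* is transcribed.
So MibP is produced and active.
Indole is absent, so DulE is active.
Rhamnulose is absent, so KosW is active.
With repressor DulE bound, *holQ* is not transcribed.
So HolQ is not produced.
Citrulline is present, so JovD is active.
No repressor is bound and MibP and JovD are active, so *holG* is transcribed.
→ *holG* is ON in A.
Condition B:
MoO₄²⁻ is present, so VorD is active.
No repressor is bound and VorD is active, so *mibP* is transcribed.
So MibP is produced and active.
Indole is absent, so DulE is active.
Rhamnulose is present, so KosW is inactive.
With repressor DulE bound, *holQ* is not transcribed.
So HolQ is not produced.
Citrulline is present, so JovD is active.
No repressor is bound and MibP and JovD are active, so *holG* is transcribed.
→ *holG* is ON in B.

both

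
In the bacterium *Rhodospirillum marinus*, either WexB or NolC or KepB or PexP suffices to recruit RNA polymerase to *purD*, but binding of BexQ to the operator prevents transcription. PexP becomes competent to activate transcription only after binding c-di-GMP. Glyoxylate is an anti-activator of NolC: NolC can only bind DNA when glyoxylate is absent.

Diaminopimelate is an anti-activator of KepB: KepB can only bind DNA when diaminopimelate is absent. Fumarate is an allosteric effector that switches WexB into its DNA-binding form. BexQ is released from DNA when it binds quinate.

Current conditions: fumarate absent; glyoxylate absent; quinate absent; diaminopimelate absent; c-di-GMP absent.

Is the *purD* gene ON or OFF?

Fumarate is absent, so WexB is inactive.
Glyoxylate is absent, so NolC is active.
Diaminopimelate is absent, so KepB is active.
c-di-GMP is absent, so PexP is inactive.
Quinate is absent, so BexQ is active.
With repressor BexQ bound, *purD* is not transcribed.

OFF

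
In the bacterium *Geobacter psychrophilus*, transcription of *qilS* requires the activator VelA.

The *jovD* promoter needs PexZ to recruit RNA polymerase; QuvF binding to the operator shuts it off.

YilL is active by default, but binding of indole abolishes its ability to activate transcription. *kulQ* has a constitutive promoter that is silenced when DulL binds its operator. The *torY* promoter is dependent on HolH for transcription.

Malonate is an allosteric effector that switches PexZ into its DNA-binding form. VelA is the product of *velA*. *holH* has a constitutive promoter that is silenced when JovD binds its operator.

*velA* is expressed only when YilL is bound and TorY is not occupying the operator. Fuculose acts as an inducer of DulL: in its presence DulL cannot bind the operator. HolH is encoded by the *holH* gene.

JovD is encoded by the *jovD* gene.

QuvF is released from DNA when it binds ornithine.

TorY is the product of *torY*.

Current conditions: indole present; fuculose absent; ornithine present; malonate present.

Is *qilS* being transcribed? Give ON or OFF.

Malonate is present, so PexZ is active.
Ornithine is present, so QuvF is inactive.
No repressor is bound and PexZ is active, so *jovD* is transcribed.
So JovD is produced and active.
With repressor JovD bound, *holH* is not transcribed.
So HolH is not produced.
Required activator HolH is absent, so *torY* is not transcribed.
So TorY is not produced.
Indole is present, so YilL is inactive.
Required activator YilL is absent, so *velA* is not transcribed.
So VelA is not produced.
Required activator VelA is absent, so *qilS* is not transcribed.

OFF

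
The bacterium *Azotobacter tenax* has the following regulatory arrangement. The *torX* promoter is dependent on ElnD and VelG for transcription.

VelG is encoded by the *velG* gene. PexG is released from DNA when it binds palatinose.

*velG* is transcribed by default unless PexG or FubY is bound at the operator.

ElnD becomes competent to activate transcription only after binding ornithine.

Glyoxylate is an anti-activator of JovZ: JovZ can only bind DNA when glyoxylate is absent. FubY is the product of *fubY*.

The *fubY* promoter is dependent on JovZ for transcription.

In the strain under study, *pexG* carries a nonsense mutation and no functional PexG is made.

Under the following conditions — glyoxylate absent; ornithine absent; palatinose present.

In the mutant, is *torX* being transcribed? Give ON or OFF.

OFF

Ornithine is absent, so ElnD is inactive.
PexG is non-functional in this strain, so it has no effect.
Glyoxylate is absent, so JovZ is active.
No repressor is bound and JovZ is active, so *fubY* is transcribed.
So FubY is produced and active.
With repressor FubY bound, *velG* is not transcribed.
So VelG is not produced.
Required activator ElnD is absent, so *torX* is not transcribed.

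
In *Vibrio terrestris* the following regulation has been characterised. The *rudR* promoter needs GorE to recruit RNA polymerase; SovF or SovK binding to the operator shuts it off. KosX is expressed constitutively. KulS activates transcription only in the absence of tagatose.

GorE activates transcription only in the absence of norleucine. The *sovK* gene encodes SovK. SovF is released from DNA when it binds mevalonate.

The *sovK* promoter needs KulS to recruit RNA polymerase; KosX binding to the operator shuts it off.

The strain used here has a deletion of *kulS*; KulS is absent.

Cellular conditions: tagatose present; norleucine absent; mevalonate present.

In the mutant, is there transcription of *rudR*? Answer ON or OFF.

Norleucine is absent, so GorE is active.
Mevalonate is present, so SovF is inactive.
KosX is produced constitutively and is active.
KulS is non-functional in this strain, so it has no effect.
With repressor KosX bound, *sovK* is not transcribed.
So SovK is not produced.
No repressor is bound and GorE is active, so *rudR* is transcribed.

ON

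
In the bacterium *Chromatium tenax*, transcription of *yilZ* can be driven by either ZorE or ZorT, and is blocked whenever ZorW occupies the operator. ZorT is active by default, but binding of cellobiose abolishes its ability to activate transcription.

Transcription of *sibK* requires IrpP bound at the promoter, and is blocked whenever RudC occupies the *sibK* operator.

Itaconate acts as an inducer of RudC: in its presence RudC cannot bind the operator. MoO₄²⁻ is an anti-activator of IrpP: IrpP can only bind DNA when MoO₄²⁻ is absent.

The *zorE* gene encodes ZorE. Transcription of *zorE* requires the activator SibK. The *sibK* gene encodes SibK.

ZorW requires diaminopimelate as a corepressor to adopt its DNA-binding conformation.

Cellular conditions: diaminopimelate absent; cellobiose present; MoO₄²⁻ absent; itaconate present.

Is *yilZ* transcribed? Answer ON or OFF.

ON

Diaminopimelate is absent, so ZorW is inactive.
Itaconate is present, so RudC is inactive.
MoO₄²⁻ is absent, so IrpP is active.
No repressor is bound and IrpP is active, so *sibK* is transcribed.
So SibK is produced and active.
No repressor is bound and SibK is active, so *zorE* is transcribed.
So ZorE is produced and active.
Cellobiose is present, so ZorT is inactive.
Activator ZorE is present, so *yilZ* is transcribed.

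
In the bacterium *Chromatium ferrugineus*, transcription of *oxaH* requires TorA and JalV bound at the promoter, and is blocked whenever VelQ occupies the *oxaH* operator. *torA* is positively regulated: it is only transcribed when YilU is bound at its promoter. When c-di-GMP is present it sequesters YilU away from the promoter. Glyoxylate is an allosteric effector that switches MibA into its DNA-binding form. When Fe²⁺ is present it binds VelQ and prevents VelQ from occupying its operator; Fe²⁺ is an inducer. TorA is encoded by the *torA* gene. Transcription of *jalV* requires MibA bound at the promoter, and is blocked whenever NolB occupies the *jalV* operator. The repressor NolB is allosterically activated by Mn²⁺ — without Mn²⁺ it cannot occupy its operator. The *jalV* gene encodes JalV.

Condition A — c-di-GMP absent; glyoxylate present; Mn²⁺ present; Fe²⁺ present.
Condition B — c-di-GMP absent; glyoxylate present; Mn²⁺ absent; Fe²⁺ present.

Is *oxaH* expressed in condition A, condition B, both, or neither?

B only

Condition A:
c-di-GMP is absent, so YilU is active.
No repressor is bound and YilU is active, so *torA* is transcribed.
So TorA is produced and active.
Glyoxylate is present, so MibA is active.
Mn²⁺ is present, so NolB is active.
With repressor NolB bound, *jalV* is not transcribed.
So JalV is not produced.
Fe²⁺ is present, so VelQ is inactive.
Required activator JalV is absent, so *oxaH* is not transcribed.
→ *oxaH* is OFF in A.
Condition B:
c-di-GMP is absent, so YilU is active.
No repressor is bound and YilU is active, so *torA* is transcribed.
So TorA is produced and active.
Glyoxylate is present, so MibA is active.
Mn²⁺ is absent, so NolB is inactive.
No repressor is bound and MibA is active, so *jalV* is transcribed.
So JalV is produced and active.
Fe²⁺ is present, so VelQ is inactive.
No repressor is bound and TorA and JalV are active, so *oxaH* is transcribed.
→ *oxaH* is ON in B.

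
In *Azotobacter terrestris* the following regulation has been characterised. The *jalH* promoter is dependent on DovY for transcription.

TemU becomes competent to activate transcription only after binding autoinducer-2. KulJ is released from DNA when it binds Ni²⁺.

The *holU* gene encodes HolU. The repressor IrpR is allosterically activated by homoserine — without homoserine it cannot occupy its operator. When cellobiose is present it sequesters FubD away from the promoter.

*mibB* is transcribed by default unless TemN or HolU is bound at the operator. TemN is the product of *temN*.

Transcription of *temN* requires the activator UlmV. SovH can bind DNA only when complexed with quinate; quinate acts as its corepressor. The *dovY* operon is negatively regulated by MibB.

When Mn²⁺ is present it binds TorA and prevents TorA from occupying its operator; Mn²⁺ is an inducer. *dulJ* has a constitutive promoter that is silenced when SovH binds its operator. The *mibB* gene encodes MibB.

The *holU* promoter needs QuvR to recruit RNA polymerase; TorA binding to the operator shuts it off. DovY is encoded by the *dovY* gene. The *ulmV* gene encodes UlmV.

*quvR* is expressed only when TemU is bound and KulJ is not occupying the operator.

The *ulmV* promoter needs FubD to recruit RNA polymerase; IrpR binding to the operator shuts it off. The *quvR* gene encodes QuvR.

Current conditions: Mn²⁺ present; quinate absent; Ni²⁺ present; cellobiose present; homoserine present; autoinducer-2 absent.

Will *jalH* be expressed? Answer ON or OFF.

OFF

Cellobiose is present, so FubD is inactive.
Homoserine is present, so IrpR is active.
With repressor IrpR bound, *ulmV* is not transcribed.
So UlmV is not produced.
Required activator UlmV is absent, so *temN* is not transcribed.
So TemN is not produced.
Ni²⁺ is present, so KulJ is inactive.
Autoinducer-2 is absent, so TemU is inactive.
Required activator TemU is absent, so *quvR* is not transcribed.
So QuvR is not produced.
Mn²⁺ is present, so TorA is inactive.
Required activator QuvR is absent, so *holU* is not transcribed.
So HolU is not produced.
With no repressor bound, *mibB* is transcribed.
So MibB is produced and active.
With repressor MibB bound, *dovY* is not transcribed.
So DovY is not produced.
Required activator DovY is absent, so *jalH* is not transcribed.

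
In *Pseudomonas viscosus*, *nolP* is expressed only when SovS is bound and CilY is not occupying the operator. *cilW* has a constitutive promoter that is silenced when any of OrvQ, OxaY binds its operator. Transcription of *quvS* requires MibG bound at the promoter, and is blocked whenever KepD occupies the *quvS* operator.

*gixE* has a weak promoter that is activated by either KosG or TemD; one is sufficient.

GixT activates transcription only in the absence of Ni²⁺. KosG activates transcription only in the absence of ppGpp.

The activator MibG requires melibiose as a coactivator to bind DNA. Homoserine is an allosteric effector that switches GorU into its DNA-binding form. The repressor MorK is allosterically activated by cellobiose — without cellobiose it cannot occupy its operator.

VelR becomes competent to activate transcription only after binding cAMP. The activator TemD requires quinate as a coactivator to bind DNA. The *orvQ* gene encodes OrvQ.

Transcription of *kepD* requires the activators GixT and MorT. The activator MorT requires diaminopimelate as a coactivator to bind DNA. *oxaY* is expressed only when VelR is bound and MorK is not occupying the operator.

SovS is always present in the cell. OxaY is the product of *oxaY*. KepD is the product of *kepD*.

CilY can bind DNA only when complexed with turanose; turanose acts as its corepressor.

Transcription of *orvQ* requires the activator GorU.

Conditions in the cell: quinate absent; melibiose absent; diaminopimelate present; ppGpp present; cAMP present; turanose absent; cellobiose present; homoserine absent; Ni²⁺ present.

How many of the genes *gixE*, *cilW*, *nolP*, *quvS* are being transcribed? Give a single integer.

2

ppGpp is present, so KosG is inactive.
Quinate is absent, so TemD is inactive.
No activator is available at the *gixE* promoter, so *gixE* is not transcribed.
→ *gixE* is OFF.
Homoserine is absent, so GorU is inactive.
Required activator GorU is absent, so *orvQ* is not transcribed.
So OrvQ is not produced.
Cellobiose is present, so MorK is active.
cAMP is present, so VelR is active.
With repressor MorK bound, *oxaY* is not transcribed.
So OxaY is not produced.
With no repressor bound, *cilW* is transcribed.
→ *cilW* is ON.
SovS is produced constitutively and is active.
Turanose is absent, so CilY is inactive.
No repressor is bound and SovS is active, so *nolP* is transcribed.
→ *nolP* is ON.
Melibiose is absent, so MibG is inactive.
Ni²⁺ is present, so GixT is inactive.
Diaminopimelate is present, so MorT is active.
Required activator GixT is absent, so *kepD* is not transcribed.
So KepD is not produced.
Required activator MibG is absent, so *quvS* is not transcribed.
→ *quvS* is OFF.
2 of the 4 genes are transcribed.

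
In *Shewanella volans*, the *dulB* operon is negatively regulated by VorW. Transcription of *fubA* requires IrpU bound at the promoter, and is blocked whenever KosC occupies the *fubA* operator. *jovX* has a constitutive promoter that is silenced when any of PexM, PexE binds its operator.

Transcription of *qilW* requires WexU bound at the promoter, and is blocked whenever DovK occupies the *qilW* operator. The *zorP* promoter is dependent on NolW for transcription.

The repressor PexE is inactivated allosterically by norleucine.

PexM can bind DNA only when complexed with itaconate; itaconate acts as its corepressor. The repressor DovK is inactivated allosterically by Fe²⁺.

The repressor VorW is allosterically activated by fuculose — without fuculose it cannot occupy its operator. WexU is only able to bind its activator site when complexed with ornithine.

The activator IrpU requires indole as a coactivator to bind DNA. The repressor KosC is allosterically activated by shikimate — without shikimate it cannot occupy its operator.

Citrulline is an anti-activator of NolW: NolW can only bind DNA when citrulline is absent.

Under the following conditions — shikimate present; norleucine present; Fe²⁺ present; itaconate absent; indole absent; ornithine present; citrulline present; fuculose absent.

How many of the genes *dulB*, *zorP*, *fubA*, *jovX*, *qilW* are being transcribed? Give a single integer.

3

Fuculose is absent, so VorW is inactive.
With no repressor bound, *dulB* is transcribed.
→ *dulB* is ON.
Citrulline is present, so NolW is inactive.
Required activator NolW is absent, so *zorP* is not transcribed.
→ *zorP* is OFF.
Shikimate is present, so KosC is active.
Indole is absent, so IrpU is inactive.
With repressor KosC bound, *fubA* is not transcribed.
→ *fubA* is OFF.
Itaconate is absent, so PexM is inactive.
Norleucine is present, so PexE is inactive.
With no repressor bound, *jovX* is transcribed.
→ *jovX* is ON.
Fe²⁺ is present, so DovK is inactive.
Ornithine is present, so WexU is active.
No repressor is bound and WexU is active, so *qilW* is transcribed.
→ *qilW* is ON.
3 of the 5 genes are transcribed.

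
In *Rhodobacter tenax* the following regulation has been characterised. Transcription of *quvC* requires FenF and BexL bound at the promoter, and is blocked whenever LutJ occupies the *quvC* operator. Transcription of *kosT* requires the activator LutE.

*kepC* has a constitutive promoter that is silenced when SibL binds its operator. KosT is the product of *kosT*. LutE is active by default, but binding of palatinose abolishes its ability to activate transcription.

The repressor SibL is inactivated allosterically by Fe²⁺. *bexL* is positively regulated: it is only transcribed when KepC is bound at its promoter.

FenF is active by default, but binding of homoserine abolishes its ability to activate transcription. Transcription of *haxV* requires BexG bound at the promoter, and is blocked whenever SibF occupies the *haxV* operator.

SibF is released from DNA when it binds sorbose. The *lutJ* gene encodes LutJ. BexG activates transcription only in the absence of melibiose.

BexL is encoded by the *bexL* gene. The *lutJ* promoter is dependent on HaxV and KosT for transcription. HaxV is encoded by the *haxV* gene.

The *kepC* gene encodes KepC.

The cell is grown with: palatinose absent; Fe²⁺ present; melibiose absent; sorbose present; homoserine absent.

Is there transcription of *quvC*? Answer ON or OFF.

OFF

Homoserine is absent, so FenF is active.
Sorbose is present, so SibF is inactive.
Melibiose is absent, so BexG is active.
No repressor is bound and BexG is active, so *haxV* is transcribed.
So HaxV is produced and active.
Palatinose is absent, so LutE is active.
No repressor is bound and LutE is active, so *kosT* is transcribed.
So KosT is produced and active.
No repressor is bound and HaxV and KosT are active, so *lutJ* is transcribed.
So LutJ is produced and active.
Fe²⁺ is present, so SibL is inactive.
With no repressor bound, *kepC* is transcribed.
So KepC is produced and active.
No repressor is bound and KepC is active, so *bexL* is transcribed.
So BexL is produced and active.
With repressor LutJ bound, *quvC* is not transcribed.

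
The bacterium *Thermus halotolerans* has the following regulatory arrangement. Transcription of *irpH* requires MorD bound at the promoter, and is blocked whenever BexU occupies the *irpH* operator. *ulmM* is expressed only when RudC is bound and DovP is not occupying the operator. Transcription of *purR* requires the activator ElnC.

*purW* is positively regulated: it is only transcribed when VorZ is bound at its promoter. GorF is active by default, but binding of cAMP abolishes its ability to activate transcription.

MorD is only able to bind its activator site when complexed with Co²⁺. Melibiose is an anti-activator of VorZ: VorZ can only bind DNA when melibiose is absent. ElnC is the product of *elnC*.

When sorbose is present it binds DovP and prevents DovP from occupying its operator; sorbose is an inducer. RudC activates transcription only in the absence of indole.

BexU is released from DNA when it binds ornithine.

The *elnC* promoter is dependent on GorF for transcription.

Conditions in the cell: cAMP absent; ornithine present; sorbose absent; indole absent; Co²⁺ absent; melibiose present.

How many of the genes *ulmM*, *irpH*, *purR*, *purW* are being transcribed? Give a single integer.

1

Sorbose is absent, so DovP is active.
Indole is absent, so RudC is active.
With repressor DovP bound, *ulmM* is not transcribed.
→ *ulmM* is OFF.
Ornithine is present, so BexU is inactive.
Co²⁺ is absent, so MorD is inactive.
Required activator MorD is absent, so *irpH* is not transcribed.
→ *irpH* is OFF.
cAMP is absent, so GorF is active.
No repressor is bound and GorF is active, so *elnC* is transcribed.
So ElnC is produced and active.
No repressor is bound and ElnC is active, so *purR* is transcribed.
→ *purR* is ON.
Melibiose is present, so VorZ is inactive.
Required activator VorZ is absent, so *purW* is not transcribed.
→ *purW* is OFF.
1 of the 4 genes is transcribed.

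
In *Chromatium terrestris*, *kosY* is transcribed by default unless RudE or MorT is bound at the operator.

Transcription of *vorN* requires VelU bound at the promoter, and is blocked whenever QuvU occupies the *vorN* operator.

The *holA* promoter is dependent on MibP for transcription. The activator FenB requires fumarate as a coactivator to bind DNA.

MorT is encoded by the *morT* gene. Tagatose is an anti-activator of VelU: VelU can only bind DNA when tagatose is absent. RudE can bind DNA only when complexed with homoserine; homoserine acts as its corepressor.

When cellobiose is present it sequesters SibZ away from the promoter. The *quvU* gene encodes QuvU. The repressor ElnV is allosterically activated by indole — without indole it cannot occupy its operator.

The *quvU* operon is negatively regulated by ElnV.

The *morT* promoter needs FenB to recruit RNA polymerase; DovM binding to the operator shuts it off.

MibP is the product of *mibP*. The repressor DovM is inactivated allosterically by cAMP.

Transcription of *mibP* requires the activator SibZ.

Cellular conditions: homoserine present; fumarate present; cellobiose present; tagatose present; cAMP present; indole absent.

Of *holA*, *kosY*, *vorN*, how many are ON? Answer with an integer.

Cellobiose is present, so SibZ is inactive.
Required activator SibZ is absent, so *mibP* is not transcribed.
So MibP is not produced.
Required activator MibP is absent, so *holA* is not transcribed.
→ *holA* is OFF.
Homoserine is present, so RudE is active.
cAMP is present, so DovM is inactive.
Fumarate is present, so FenB is active.
No repressor is bound and FenB is active, so *morT* is transcribed.
So MorT is produced and active.
With repressor RudE bound, *kosY* is not transcribed.
→ *kosY* is OFF.
Tagatose is present, so VelU is inactive.
Indole is absent, so ElnV is inactive.
With no repressor bound, *quvU* is transcribed.
So QuvU is produced and active.
With repressor QuvU bound, *vorN* is not transcribed.
→ *vorN* is OFF.
0 of the 3 genes are transcribed.

0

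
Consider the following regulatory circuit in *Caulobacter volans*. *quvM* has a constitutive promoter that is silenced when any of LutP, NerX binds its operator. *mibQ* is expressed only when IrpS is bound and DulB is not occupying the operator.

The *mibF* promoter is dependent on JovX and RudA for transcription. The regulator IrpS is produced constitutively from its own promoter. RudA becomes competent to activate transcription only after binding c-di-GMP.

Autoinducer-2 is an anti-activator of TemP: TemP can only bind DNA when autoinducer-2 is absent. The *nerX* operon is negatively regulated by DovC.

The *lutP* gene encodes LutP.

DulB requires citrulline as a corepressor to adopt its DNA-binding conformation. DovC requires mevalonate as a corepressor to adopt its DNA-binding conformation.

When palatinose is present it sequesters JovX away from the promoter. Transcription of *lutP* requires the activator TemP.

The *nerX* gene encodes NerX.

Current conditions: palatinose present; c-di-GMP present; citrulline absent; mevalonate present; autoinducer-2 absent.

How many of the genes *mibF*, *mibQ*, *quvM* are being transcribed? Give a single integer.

1

Palatinose is present, so JovX is inactive.
c-di-GMP is present, so RudA is active.
Required activator JovX is absent, so *mibF* is not transcribed.
→ *mibF* is OFF.
IrpS is produced constitutively and is active.
Citrulline is absent, so DulB is inactive.
No repressor is bound and IrpS is active, so *mibQ* is transcribed.
→ *mibQ* is ON.
Autoinducer-2 is absent, so TemP is active.
No repressor is bound and TemP is active, so *lutP* is transcribed.
So LutP is produced and active.
Mevalonate is present, so DovC is active.
With repressor DovC bound, *nerX* is not transcribed.
So NerX is not produced.
With repressor LutP bound, *quvM* is not transcribed.
→ *quvM* is OFF.
1 of the 3 genes is transcribed.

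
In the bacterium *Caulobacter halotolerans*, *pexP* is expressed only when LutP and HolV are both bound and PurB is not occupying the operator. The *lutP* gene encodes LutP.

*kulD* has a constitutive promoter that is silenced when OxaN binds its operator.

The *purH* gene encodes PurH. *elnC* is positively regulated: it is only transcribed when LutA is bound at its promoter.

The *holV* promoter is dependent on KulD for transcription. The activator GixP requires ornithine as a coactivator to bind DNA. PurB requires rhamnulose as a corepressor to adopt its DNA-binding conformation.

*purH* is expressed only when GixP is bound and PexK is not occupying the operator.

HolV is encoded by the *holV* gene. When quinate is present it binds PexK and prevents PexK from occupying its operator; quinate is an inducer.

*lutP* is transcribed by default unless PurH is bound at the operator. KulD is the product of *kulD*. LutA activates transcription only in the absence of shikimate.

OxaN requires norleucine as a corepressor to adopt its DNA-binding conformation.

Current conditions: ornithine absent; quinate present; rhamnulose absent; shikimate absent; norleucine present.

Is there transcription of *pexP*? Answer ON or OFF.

Ornithine is absent, so GixP is inactive.
Quinate is present, so PexK is inactive.
Required activator GixP is absent, so *purH* is not transcribed.
So PurH is not produced.
With no repressor bound, *lutP* is transcribed.
So LutP is produced and active.
Rhamnulose is absent, so PurB is inactive.
Norleucine is present, so OxaN is active.
With repressor OxaN bound, *kulD* is not transcribed.
So KulD is not produced.
Required activator KulD is absent, so *holV* is not transcribed.
So HolV is not produced.
Required activator HolV is absent, so *pexP* is not transcribed.

OFF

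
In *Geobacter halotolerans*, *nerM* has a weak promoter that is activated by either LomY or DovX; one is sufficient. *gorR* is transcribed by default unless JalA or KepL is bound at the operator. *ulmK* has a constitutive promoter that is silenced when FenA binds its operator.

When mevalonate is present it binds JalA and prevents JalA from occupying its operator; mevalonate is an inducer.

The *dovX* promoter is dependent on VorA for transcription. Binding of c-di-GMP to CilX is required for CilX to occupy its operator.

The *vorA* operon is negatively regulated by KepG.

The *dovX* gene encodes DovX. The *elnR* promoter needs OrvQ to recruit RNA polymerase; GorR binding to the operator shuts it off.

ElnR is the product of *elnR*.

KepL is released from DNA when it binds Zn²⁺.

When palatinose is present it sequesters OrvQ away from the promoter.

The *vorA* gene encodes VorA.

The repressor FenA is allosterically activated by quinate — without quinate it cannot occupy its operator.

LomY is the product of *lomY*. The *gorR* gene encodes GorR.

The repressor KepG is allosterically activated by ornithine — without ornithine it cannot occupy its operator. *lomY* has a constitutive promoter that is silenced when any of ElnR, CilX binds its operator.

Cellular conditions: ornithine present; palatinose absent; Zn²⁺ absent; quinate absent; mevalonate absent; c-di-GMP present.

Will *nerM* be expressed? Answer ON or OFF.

Mevalonate is absent, so JalA is active.
Zn²⁺ is absent, so KepL is active.
With repressor JalA bound, *gorR* is not transcribed.
So GorR is not produced.
Palatinose is absent, so OrvQ is active.
No repressor is bound and OrvQ is active, so *elnR* is transcribed.
So ElnR is produced and active.
c-di-GMP is present, so CilX is active.
With repressor ElnR bound, *lomY* is not transcribed.
So LomY is not produced.
Ornithine is present, so KepG is active.
With repressor KepG bound, *vorA* is not transcribed.
So VorA is not produced.
Required activator VorA is absent, so *dovX* is not transcribed.
So DovX is not produced.
No activator is available at the *nerM* promoter, so *nerM* is not transcribed.

OFF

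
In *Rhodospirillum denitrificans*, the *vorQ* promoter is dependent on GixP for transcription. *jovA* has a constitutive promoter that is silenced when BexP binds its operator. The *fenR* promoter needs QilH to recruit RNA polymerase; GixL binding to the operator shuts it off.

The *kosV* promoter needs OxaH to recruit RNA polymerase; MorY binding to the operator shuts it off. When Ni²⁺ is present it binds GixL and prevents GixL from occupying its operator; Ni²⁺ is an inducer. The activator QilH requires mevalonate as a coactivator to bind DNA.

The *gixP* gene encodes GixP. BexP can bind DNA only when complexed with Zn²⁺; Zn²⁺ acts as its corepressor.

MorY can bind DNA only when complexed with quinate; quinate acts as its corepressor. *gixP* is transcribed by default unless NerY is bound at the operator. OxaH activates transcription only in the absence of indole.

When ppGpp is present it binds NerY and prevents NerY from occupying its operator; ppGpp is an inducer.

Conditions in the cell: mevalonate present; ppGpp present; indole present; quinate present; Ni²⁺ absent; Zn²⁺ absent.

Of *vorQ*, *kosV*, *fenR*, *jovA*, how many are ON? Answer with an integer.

2

ppGpp is present, so NerY is inactive.
With no repressor bound, *gixP* is transcribed.
So GixP is produced and active.
No repressor is bound and GixP is active, so *vorQ* is transcribed.
→ *vorQ* is ON.
Indole is present, so OxaH is inactive.
Quinate is present, so MorY is active.
With repressor MorY bound, *kosV* is not transcribed.
→ *kosV* is OFF.
Mevalonate is present, so QilH is active.
Ni²⁺ is absent, so GixL is active.
With repressor GixL bound, *fenR* is not transcribed.
→ *fenR* is OFF.
Zn²⁺ is absent, so BexP is inactive.
With no repressor bound, *jovA* is transcribed.
→ *jovA* is ON.
2 of the 4 genes are transcribed.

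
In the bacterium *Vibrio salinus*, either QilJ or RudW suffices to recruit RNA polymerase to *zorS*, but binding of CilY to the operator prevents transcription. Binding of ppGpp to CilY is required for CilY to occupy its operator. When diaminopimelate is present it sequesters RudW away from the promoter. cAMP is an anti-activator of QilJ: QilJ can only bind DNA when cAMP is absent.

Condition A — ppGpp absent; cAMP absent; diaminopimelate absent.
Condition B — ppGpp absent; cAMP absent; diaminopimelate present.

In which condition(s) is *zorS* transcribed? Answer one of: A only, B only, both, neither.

Condition A:
ppGpp is absent, so CilY is inactive.
cAMP is absent, so QilJ is active.
Diaminopimelate is absent, so RudW is active.
Activator QilJ is present, so *zorS* is transcribed.
→ *zorS* is ON in A.
Condition B:
ppGpp is absent, so CilY is inactive.
cAMP is absent, so QilJ is active.
Diaminopimelate is present, so RudW is inactive.
Activator QilJ is present, so *zorS* is transcribed.
→ *zorS* is ON in B.

both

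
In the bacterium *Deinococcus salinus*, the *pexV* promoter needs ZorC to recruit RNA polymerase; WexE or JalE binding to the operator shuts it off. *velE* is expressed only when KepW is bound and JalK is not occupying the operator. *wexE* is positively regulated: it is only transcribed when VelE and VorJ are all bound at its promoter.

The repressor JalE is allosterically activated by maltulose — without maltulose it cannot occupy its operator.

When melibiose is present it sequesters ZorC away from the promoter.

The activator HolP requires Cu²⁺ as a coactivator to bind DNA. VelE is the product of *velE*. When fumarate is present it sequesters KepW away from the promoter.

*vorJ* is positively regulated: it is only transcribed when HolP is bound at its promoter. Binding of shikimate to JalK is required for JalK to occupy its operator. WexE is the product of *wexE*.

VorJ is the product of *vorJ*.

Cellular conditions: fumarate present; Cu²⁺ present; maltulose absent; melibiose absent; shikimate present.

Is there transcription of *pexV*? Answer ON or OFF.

Shikimate is present, so JalK is active.
Fumarate is present, so KepW is inactive.
With repressor JalK bound, *velE* is not transcribed.
So VelE is not produced.
Cu²⁺ is present, so HolP is active.
No repressor is bound and HolP is active, so *vorJ* is transcribed.
So VorJ is produced and active.
Required activator VelE is absent, so *wexE* is not transcribed.
So WexE is not produced.
Maltulose is absent, so JalE is inactive.
Melibiose is absent, so ZorC is active.
No repressor is bound and ZorC is active, so *pexV* is transcribed.

ON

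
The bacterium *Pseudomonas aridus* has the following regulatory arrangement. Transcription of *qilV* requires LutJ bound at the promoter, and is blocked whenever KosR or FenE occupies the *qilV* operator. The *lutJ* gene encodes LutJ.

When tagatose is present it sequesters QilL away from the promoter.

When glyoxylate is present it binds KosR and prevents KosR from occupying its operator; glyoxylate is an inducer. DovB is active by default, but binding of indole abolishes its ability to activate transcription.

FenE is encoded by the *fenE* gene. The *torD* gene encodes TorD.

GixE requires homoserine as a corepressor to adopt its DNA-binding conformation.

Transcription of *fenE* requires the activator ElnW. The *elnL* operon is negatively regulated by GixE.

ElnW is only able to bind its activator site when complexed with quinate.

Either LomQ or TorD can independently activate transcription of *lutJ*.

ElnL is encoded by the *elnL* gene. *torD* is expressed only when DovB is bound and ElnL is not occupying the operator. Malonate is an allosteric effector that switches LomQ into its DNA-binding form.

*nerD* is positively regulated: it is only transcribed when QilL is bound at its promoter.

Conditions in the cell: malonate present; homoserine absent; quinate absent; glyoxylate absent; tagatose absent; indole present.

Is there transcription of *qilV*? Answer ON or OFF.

OFF

Glyoxylate is absent, so KosR is active.
Malonate is present, so LomQ is active.
Indole is present, so DovB is inactive.
Homoserine is absent, so GixE is inactive.
With no repressor bound, *elnL* is transcribed.
So ElnL is produced and active.
With repressor ElnL bound, *torD* is not transcribed.
So TorD is not produced.
Activator LomQ is present, so *lutJ* is transcribed.
So LutJ is produced and active.
Quinate is absent, so ElnW is inactive.
Required activator ElnW is absent, so *fenE* is not transcribed.
So FenE is not produced.
With repressor KosR bound, *qilV* is not transcribed.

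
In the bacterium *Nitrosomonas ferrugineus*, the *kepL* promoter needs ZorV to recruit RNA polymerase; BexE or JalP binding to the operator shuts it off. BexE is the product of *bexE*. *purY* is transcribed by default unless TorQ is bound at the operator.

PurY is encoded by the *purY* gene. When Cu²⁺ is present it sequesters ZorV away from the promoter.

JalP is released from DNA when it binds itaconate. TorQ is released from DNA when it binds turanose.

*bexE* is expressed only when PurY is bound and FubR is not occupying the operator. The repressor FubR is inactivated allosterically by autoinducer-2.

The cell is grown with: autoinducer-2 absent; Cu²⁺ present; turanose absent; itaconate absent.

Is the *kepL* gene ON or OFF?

Turanose is absent, so TorQ is active.
With repressor TorQ bound, *purY* is not transcribed.
So PurY is not produced.
Autoinducer-2 is absent, so FubR is active.
With repressor FubR bound, *bexE* is not transcribed.
So BexE is not produced.
Itaconate is absent, so JalP is active.
Cu²⁺ is present, so ZorV is inactive.
With repressor JalP bound, *kepL* is not transcribed.

OFF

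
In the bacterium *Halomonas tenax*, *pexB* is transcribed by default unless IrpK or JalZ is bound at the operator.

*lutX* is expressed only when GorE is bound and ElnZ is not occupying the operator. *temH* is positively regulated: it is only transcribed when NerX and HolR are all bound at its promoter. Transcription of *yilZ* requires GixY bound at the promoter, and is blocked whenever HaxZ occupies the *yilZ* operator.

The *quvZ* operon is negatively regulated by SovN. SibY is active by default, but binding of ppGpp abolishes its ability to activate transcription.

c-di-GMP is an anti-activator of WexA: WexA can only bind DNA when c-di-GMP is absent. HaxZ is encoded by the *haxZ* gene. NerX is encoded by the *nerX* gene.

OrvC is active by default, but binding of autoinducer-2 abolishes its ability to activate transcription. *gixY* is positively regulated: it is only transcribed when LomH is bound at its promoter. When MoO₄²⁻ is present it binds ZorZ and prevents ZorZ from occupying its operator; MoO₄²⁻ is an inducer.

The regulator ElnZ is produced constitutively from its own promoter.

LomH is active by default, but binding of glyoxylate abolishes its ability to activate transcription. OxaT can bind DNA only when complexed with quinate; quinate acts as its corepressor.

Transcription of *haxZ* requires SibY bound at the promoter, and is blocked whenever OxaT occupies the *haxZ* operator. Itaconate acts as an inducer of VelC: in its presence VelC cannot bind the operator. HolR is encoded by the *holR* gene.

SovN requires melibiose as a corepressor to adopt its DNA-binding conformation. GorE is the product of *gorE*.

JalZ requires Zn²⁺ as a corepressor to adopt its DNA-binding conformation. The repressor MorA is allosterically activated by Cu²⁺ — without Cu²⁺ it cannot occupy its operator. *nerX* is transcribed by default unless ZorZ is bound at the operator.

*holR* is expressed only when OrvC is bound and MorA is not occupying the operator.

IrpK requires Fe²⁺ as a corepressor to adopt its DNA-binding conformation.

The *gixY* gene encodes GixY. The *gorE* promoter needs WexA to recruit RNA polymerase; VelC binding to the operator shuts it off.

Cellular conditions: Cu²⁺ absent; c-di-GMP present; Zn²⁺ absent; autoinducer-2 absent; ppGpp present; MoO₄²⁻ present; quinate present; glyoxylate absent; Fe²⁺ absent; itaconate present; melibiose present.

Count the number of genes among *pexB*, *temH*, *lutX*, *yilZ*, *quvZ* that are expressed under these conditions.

3

Fe²⁺ is absent, so IrpK is inactive.
Zn²⁺ is absent, so JalZ is inactive.
With no repressor bound, *pexB* is transcribed.
→ *pexB* is ON.
MoO₄²⁻ is present, so ZorZ is inactive.
With no repressor bound, *nerX* is transcribed.
So NerX is produced and active.
Autoinducer-2 is absent, so OrvC is active.
Cu²⁺ is absent, so MorA is inactive.
No repressor is bound and OrvC is active, so *holR* is transcribed.
So HolR is produced and active.
No repressor is bound and NerX and HolR are active, so *temH* is transcribed.
→ *temH* is ON.
Itaconate is present, so VelC is inactive.
c-di-GMP is present, so WexA is inactive.
Required activator WexA is absent, so *gorE* is not transcribed.
So GorE is not produced.
ElnZ is produced constitutively and is active.
With repressor ElnZ bound, *lutX* is not transcribed.
→ *lutX* is OFF.
Glyoxylate is absent, so LomH is active.
No repressor is bound and LomH is active, so *gixY* is transcribed.
So GixY is produced and active.
Quinate is present, so OxaT is active.
ppGpp is present, so SibY is inactive.
With repressor OxaT bound, *haxZ* is not transcribed.
So HaxZ is not produced.
No repressor is bound and GixY is active, so *yilZ* is transcribed.
→ *yilZ* is ON.
Melibiose is present, so SovN is active.
With repressor SovN bound, *quvZ* is not transcribed.
→ *quvZ* is OFF.
3 of the 5 genes are transcribed.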